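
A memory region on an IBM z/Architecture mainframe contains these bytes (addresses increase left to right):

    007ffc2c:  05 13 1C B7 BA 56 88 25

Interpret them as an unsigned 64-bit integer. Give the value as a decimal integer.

In big-endian order the high byte comes first in memory.
The bytes are already most-significant first: 0x05131CB7BA568825.
0x05131CB7BA568825 = 365667570177968165.

365667570177968165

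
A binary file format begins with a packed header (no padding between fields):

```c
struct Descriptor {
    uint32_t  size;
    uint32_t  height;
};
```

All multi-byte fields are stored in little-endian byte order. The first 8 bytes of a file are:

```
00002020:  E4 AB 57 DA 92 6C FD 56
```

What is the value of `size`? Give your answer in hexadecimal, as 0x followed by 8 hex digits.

0xDA57ABE4

`size` is the first field, at byte offset 0, occupying 4 bytes.
Bytes at offsets 0..3: E4 AB 57 DA.
Little-endian stores the least-significant byte at the lowest address.
Reassemble most-significant byte first: DA 57 AB E4 → 0xDA57ABE4.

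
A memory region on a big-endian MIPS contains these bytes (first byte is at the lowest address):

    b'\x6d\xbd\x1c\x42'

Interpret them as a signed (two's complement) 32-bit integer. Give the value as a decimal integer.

In big-endian order the high byte comes first in memory.
The bytes are already most-significant first: 0x6DBD1C42.
0x6DBD1C42 = 1841110082.

1841110082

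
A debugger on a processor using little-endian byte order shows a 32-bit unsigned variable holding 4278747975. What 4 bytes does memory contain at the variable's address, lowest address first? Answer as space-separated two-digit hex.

4278747975 in hexadecimal, padded to 32 bits, is 0xFF088347.
Split into bytes (most-significant first): FF 08 83 47.
In little-endian order the low byte comes first in memory.
So at ascending addresses the bytes are 47 83 08 FF.

47 83 08 FF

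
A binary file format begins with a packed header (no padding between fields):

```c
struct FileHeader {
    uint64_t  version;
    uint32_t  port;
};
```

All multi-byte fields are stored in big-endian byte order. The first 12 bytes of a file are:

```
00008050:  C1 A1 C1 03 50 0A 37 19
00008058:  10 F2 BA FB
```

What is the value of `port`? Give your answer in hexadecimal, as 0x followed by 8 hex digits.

`port` follows `version` (8 bytes), so it starts at byte offset 8 and occupies 4 bytes.
Bytes at offsets 8..11: 10 F2 BA FB.
Big-endian stores the most-significant byte at the lowest address.
The bytes are already most-significant first: 0x10F2BAFB.

0x10F2BAFB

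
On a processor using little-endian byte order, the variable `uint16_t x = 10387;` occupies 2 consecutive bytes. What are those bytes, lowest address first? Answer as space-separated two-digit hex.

93 28

10387 in hexadecimal, padded to 16 bits, is 0x2893.
Split into bytes (most-significant first): 28 93.
Little-endian: lowest address holds the least-significant byte.
So at ascending addresses the bytes are 93 28.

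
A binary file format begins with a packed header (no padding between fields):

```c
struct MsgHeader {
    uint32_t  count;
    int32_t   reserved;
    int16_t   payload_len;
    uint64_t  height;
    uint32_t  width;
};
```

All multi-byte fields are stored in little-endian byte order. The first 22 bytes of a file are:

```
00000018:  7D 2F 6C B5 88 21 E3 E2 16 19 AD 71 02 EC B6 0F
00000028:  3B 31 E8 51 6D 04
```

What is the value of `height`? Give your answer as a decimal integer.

`height` follows `count` (4 B), `reserved` (4 B), `payload_len` (2 B), so it starts at offset 4 + 4 + 2 = 10 and occupies 8 bytes.
Bytes at offsets 10..17: AD 71 02 EC B6 0F 3B 31.
Little-endian: lowest address holds the least-significant byte.
Reassemble most-significant byte first: 31 3B 0F B6 EC 02 71 AD → 0x313B0FB6EC0271AD.
0x313B0FB6EC0271AD = 3547446409802445229.

3547446409802445229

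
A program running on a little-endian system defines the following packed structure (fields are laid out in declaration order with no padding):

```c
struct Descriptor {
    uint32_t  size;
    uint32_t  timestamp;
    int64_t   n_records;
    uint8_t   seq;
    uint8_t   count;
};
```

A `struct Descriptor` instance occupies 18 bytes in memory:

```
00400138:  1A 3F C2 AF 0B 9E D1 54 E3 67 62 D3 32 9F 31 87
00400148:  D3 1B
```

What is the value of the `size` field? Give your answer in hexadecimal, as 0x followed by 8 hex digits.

`size` is the first field, at byte offset 0, occupying 4 bytes.
Bytes at offsets 0..3: 1A 3F C2 AF.
Little-endian: lowest address holds the least-significant byte.
Reassemble most-significant byte first: AF C2 3F 1A → 0xAFC23F1A.

0xAFC23F1A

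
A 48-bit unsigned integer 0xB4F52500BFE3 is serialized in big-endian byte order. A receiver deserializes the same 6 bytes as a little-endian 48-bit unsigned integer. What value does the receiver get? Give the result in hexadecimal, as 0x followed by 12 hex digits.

0xE3BF0025F5B4

Stored big-endian, the bytes at ascending addresses are B4 F5 25 00 BF E3.
Read back as little-endian, the first byte is least significant, giving 0xE3BF0025F5B4.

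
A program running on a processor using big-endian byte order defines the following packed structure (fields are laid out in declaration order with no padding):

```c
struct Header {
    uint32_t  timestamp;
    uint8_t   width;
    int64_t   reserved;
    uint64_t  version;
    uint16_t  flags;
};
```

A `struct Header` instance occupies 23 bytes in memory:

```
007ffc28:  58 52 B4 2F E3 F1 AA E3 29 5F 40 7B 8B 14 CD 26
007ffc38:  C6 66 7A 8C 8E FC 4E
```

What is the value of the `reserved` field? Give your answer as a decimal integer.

-1032763397696881781

`reserved` follows `timestamp` (4 B), `width` (1 B), so it starts at offset 4 + 1 = 5 and occupies 8 bytes.
Bytes at offsets 5..12: F1 AA E3 29 5F 40 7B 8B.
In big-endian order the high byte comes first in memory.
The bytes are already most-significant first: 0xF1AAE3295F407B8B.
Top bit is set, so as a signed 64-bit value this is 0xF1AAE3295F407B8B − 2^64 = -1032763397696881781.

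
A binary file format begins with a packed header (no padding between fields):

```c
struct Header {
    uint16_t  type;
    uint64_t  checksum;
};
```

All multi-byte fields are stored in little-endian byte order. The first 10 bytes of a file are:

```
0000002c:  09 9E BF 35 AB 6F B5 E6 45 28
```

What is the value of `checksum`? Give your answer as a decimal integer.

`checksum` follows `type` (2 bytes), so it starts at byte offset 2 and occupies 8 bytes.
Bytes at offsets 2..9: BF 35 AB 6F B5 E6 45 28.
Little-endian: lowest address holds the least-significant byte.
Reassemble most-significant byte first: 28 45 E6 B5 6F AB 35 BF → 0x2845E6B56FAB35BF.
0x2845E6B56FAB35BF = 2901979201847113151.

2901979201847113151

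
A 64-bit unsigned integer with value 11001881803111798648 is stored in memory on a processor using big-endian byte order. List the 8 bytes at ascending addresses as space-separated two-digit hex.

98 AE 89 35 9F 50 17 78

11001881803111798648 in hexadecimal, padded to 64 bits, is 0x98AE89359F501778.
Split into bytes (most-significant first): 98 AE 89 35 9F 50 17 78.
Big-endian: lowest address holds the most-significant byte.
So the memory order matches the most-significant-first order: 98 AE 89 35 9F 50 17 78.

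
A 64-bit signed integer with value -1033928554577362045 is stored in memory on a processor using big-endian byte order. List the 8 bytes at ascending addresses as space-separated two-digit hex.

F1 A6 BF 75 25 48 83 83

Two's complement of -1033928554577362045 in 64 bits: 1033928554577362045 = 0x0E59408ADAB77C7D; invert → 0xF1A6BF7525488382; add 1 → 0xF1A6BF7525488383.
Split into bytes (most-significant first): F1 A6 BF 75 25 48 83 83.
In big-endian order the high byte comes first in memory.
So the memory order matches the most-significant-first order: F1 A6 BF 75 25 48 83 83.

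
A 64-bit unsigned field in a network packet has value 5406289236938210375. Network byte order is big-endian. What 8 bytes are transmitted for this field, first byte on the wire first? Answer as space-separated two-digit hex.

5406289236938210375 in hexadecimal, padded to 64 bits, is 0x4B06FF6AD0B83C47.
Split into bytes (most-significant first): 4B 06 FF 6A D0 B8 3C 47.
In big-endian order the high byte comes first in memory.
So the memory order matches the most-significant-first order: 4B 06 FF 6A D0 B8 3C 47.

4B 06 FF 6A D0 B8 3C 47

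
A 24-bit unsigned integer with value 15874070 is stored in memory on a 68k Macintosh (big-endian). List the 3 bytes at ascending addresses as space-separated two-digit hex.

15874070 in hexadecimal, padded to 24 bits, is 0xF23816.
Split into bytes (most-significant first): F2 38 16.
Big-endian stores the most-significant byte at the lowest address.
So the memory order matches the most-significant-first order: F2 38 16.

F2 38 16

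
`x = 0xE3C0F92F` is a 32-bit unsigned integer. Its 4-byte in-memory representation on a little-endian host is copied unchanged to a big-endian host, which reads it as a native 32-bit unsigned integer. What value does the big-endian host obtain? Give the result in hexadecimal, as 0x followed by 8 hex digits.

0x2FF9C0E3

Stored little-endian, the bytes at ascending addresses are 2F F9 C0 E3.
Read back as big-endian, the last byte is least significant, giving 0x2FF9C0E3.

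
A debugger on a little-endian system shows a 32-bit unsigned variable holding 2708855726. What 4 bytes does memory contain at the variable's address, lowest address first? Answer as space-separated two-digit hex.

2708855726 in hexadecimal, padded to 32 bits, is 0xA175DBAE.
Split into bytes (most-significant first): A1 75 DB AE.
Little-endian stores the least-significant byte at the lowest address.
So at ascending addresses the bytes are AE DB 75 A1.

AE DB 75 A1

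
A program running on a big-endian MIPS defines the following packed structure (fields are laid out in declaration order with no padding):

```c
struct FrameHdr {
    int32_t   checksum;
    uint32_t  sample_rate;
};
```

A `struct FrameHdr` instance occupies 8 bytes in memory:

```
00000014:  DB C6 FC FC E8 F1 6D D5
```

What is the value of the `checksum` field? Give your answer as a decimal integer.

`checksum` is the first field, at byte offset 0, occupying 4 bytes.
Bytes at offsets 0..3: DB C6 FC FC.
Big-endian stores the most-significant byte at the lowest address.
The bytes are already most-significant first: 0xDBC6FCFC.
Top bit is set, so as a signed 32-bit value this is 0xDBC6FCFC − 2^32 = -607716100.

-607716100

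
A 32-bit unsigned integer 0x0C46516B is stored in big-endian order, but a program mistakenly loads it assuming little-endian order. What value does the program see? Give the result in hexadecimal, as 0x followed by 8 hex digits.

Stored big-endian, the bytes at ascending addresses are 0C 46 51 6B.
Read back as little-endian, the first byte is least significant, giving 0x6B51460C.

0x6B51460C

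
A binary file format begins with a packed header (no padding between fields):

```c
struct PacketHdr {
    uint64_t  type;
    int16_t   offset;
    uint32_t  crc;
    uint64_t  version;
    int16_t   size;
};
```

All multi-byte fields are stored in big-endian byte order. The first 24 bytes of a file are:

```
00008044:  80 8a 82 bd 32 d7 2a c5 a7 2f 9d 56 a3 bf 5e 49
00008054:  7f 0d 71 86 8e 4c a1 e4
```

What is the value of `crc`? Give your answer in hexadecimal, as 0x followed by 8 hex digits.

`crc` follows `type` (8 B), `offset` (2 B), so it starts at offset 8 + 2 = 10 and occupies 4 bytes.
Bytes at offsets 10..13: 9D 56 A3 BF.
Big-endian: lowest address holds the most-significant byte.
The bytes are already most-significant first: 0x9D56A3BF.

0x9D56A3BF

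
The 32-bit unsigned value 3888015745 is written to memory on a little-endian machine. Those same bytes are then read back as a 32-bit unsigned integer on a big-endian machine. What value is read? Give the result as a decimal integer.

2171191015

3888015745 in 32-bit hexadecimal is 0xE7BE6981.
Stored little-endian, the bytes at ascending addresses are 81 69 BE E7.
Read back as big-endian, the last byte is least significant, giving 0x8169BEE7.
0x8169BEE7 = 2171191015.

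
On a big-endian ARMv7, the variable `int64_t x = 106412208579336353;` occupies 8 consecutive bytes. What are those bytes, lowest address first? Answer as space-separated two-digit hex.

106412208579336353 in hexadecimal, padded to 64 bits, is 0x017A0D570422D8A1.
Split into bytes (most-significant first): 01 7A 0D 57 04 22 D8 A1.
Big-endian stores the most-significant byte at the lowest address.
So the memory order matches the most-significant-first order: 01 7A 0D 57 04 22 D8 A1.

01 7A 0D 57 04 22 D8 A1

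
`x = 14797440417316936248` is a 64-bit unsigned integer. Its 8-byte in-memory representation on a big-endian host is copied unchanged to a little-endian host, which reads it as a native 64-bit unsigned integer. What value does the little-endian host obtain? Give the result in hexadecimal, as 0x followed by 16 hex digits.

0x381A2FCBA8115BCD

14797440417316936248 in 64-bit hexadecimal is 0xCD5B11A8CB2F1A38.
Stored big-endian, the bytes at ascending addresses are CD 5B 11 A8 CB 2F 1A 38.
Read back as little-endian, the first byte is least significant, giving 0x381A2FCBA8115BCD.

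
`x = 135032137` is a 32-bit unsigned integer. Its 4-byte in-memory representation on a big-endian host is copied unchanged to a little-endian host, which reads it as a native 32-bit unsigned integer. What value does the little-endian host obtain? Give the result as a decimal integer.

135032137 in 32-bit hexadecimal is 0x080C6D49.
Stored big-endian, the bytes at ascending addresses are 08 0C 6D 49.
Read back as little-endian, the first byte is least significant, giving 0x496D0C08.
0x496D0C08 = 1231883272.

1231883272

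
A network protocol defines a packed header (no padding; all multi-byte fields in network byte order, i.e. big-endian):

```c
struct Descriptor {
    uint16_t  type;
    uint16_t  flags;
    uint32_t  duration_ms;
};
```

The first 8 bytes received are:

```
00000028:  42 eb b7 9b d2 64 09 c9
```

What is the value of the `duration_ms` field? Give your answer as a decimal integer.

3529771465

`duration_ms` follows `type` (2 B), `flags` (2 B), so it starts at offset 2 + 2 = 4 and occupies 4 bytes.
Bytes at offsets 4..7: D2 64 09 C9.
Big-endian stores the most-significant byte at the lowest address.
The bytes are already most-significant first: 0xD26409C9.
0xD26409C9 = 3529771465.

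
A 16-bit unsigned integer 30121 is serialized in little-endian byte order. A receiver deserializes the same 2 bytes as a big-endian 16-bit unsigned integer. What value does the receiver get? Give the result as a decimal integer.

43381

30121 in 16-bit hexadecimal is 0x75A9.
Stored little-endian, the bytes at ascending addresses are A9 75.
Read back as big-endian, the last byte is least significant, giving 0xA975.
0xA975 = 43381.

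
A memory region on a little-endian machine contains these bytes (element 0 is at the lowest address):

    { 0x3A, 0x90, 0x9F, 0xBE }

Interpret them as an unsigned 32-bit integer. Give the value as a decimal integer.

Little-endian: lowest address holds the least-significant byte.
Reassemble most-significant byte first: BE 9F 90 3A → 0xBE9F903A.
0xBE9F903A = 3198128186.

3198128186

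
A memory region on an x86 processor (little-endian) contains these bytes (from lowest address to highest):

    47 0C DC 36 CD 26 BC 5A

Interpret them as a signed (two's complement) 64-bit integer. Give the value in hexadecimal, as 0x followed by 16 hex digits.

In little-endian order the low byte comes first in memory.
Reassemble most-significant byte first: 5A BC 26 CD 36 DC 0C 47 → 0x5ABC26CD36DC0C47.

0x5ABC26CD36DC0C47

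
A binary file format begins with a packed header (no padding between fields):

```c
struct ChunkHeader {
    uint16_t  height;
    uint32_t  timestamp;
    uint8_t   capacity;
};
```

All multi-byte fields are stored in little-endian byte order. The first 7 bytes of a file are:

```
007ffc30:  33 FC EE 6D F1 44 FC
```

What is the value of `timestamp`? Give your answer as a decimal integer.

1156673006

`timestamp` follows `height` (2 bytes), so it starts at byte offset 2 and occupies 4 bytes.
Bytes at offsets 2..5: EE 6D F1 44.
Little-endian: lowest address holds the least-significant byte.
Reassemble most-significant byte first: 44 F1 6D EE → 0x44F16DEE.
0x44F16DEE = 1156673006.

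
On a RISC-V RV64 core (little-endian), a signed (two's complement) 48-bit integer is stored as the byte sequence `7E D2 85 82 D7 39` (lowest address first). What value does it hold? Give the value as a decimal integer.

Little-endian stores the least-significant byte at the lowest address.
Reassemble most-significant byte first: 39 D7 82 85 D2 7E → 0x39D78285D27E.
0x39D78285D27E = 63597770560126.

63597770560126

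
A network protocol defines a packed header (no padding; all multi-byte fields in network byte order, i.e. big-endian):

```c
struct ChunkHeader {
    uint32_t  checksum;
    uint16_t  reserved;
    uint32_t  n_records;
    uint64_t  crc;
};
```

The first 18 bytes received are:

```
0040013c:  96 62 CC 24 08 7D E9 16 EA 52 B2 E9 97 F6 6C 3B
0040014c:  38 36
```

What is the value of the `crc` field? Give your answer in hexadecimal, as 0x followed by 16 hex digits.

0xB2E997F66C3B3836

`crc` follows `checksum` (4 B), `reserved` (2 B), `n_records` (4 B), so it starts at offset 4 + 2 + 4 = 10 and occupies 8 bytes.
Bytes at offsets 10..17: B2 E9 97 F6 6C 3B 38 36.
In big-endian order the high byte comes first in memory.
The bytes are already most-significant first: 0xB2E997F66C3B3836.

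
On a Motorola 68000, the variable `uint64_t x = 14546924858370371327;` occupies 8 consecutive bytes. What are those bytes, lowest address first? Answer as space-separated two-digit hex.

C9 E1 0F 15 F5 77 2E FF

14546924858370371327 in hexadecimal, padded to 64 bits, is 0xC9E10F15F5772EFF.
Split into bytes (most-significant first): C9 E1 0F 15 F5 77 2E FF.
Big-endian stores the most-significant byte at the lowest address.
So the memory order matches the most-significant-first order: C9 E1 0F 15 F5 77 2E FF.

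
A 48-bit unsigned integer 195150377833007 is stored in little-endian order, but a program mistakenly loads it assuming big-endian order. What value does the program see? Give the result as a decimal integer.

52583066270897

195150377833007 in 48-bit hexadecimal is 0xB17CFCF2D22F.
Stored little-endian, the bytes at ascending addresses are 2F D2 F2 FC 7C B1.
Read back as big-endian, the last byte is least significant, giving 0x2FD2F2FC7CB1.
0x2FD2F2FC7CB1 = 52583066270897.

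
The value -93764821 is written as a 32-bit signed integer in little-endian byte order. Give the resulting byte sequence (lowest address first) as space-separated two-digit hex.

2B 43 69 FA

Two's complement of -93764821 in 32 bits: 93764821 = 0x0596BCD5; invert → 0xFA69432A; add 1 → 0xFA69432B.
Split into bytes (most-significant first): FA 69 43 2B.
Little-endian: lowest address holds the least-significant byte.
So at ascending addresses the bytes are 2B 43 69 FA.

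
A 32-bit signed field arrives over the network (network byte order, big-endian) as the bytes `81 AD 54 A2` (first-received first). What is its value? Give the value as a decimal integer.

-2119347038

Big-endian: lowest address holds the most-significant byte.
The bytes are already most-significant first: 0x81AD54A2.
Top bit is set, so as a signed 32-bit value this is 0x81AD54A2 − 2^32 = -2119347038.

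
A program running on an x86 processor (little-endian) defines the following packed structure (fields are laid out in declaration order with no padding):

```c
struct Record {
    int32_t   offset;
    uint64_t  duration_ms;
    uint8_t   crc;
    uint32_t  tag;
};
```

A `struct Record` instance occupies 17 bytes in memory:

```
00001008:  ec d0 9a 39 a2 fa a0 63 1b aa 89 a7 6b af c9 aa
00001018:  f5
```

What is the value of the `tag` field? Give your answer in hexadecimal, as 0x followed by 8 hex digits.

0xF5AAC9AF

`tag` follows `offset` (4 B), `duration_ms` (8 B), `crc` (1 B), so it starts at offset 4 + 8 + 1 = 13 and occupies 4 bytes.
Bytes at offsets 13..16: AF C9 AA F5.
Little-endian: lowest address holds the least-significant byte.
Reassemble most-significant byte first: F5 AA C9 AF → 0xF5AAC9AF.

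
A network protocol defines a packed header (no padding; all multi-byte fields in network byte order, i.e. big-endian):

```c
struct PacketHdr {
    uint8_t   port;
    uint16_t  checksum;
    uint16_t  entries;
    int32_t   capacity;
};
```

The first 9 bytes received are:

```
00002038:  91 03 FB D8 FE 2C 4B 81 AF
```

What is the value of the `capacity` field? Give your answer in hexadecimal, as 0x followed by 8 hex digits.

0x2C4B81AF

`capacity` follows `port` (1 B), `checksum` (2 B), `entries` (2 B), so it starts at offset 1 + 2 + 2 = 5 and occupies 4 bytes.
Bytes at offsets 5..8: 2C 4B 81 AF.
Big-endian: lowest address holds the most-significant byte.
The bytes are already most-significant first: 0x2C4B81AF.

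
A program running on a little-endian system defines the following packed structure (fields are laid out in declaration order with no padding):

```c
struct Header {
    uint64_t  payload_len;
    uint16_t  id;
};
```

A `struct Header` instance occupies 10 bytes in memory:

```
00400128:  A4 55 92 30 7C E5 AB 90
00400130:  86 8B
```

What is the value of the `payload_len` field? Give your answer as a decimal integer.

`payload_len` is the first field, at byte offset 0, occupying 8 bytes.
Bytes at offsets 0..7: A4 55 92 30 7C E5 AB 90.
Little-endian: lowest address holds the least-significant byte.
Reassemble most-significant byte first: 90 AB E5 7C 30 92 55 A4 → 0x90ABE57C309255A4.
0x90ABE57C309255A4 = 10424678084032746916.

10424678084032746916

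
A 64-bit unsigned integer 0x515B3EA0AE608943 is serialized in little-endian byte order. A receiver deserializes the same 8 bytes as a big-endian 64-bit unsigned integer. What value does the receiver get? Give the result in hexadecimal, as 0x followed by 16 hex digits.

0x438960AEA03E5B51

Stored little-endian, the bytes at ascending addresses are 43 89 60 AE A0 3E 5B 51.
Read back as big-endian, the last byte is least significant, giving 0x438960AEA03E5B51.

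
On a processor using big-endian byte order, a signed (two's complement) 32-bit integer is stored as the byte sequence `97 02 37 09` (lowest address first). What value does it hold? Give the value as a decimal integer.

In big-endian order the high byte comes first in memory.
The bytes are already most-significant first: 0x97023709.
Top bit is set, so as a signed 32-bit value this is 0x97023709 − 2^32 = -1761462519.

-1761462519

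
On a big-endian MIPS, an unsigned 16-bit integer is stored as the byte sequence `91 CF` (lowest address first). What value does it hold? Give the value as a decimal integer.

37327

In big-endian order the high byte comes first in memory.
The bytes are already most-significant first: 0x91CF.
0x91CF = 37327.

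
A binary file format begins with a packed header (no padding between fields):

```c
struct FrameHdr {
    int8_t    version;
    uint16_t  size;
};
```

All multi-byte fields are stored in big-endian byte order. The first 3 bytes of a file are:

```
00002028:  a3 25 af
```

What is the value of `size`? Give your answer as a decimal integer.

9647

`size` follows `version` (1 byte), so it starts at byte offset 1 and occupies 2 bytes.
Bytes at offsets 1..2: 25 AF.
In big-endian order the high byte comes first in memory.
The bytes are already most-significant first: 0x25AF.
0x25AF = 9647.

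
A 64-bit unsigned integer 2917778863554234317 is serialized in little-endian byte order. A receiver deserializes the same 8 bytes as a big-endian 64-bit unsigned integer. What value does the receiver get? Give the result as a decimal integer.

2917778863554234317 in 64-bit hexadecimal is 0x287E086AD74B07CD.
Stored little-endian, the bytes at ascending addresses are CD 07 4B D7 6A 08 7E 28.
Read back as big-endian, the last byte is least significant, giving 0xCD074BD76A087E28.
0xCD074BD76A087E28 = 14773860491181194792.

14773860491181194792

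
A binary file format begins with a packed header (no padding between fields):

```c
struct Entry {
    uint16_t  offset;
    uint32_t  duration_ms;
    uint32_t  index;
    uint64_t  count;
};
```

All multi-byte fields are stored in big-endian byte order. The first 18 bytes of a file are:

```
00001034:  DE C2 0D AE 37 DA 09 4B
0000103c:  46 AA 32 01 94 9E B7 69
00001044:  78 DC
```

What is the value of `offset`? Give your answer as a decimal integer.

`offset` is the first field, at byte offset 0, occupying 2 bytes.
Bytes at offsets 0..1: DE C2.
Big-endian: lowest address holds the most-significant byte.
The bytes are already most-significant first: 0xDEC2.
0xDEC2 = 57026.

57026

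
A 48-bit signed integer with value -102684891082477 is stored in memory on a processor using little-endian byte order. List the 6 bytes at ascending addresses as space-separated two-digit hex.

13 11 8B CF 9B A2

Two's complement of -102684891082477 in 48 bits: 102684891082477 = 0x5D643074EEED; invert → 0xA29BCF8B1112; add 1 → 0xA29BCF8B1113.
Split into bytes (most-significant first): A2 9B CF 8B 11 13.
Little-endian: lowest address holds the least-significant byte.
So at ascending addresses the bytes are 13 11 8B CF 9B A2.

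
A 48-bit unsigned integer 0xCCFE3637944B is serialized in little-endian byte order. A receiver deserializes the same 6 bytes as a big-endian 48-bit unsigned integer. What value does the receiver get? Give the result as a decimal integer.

Stored little-endian, the bytes at ascending addresses are 4B 94 37 36 FE CC.
Read back as big-endian, the last byte is least significant, giving 0x4B943736FECC.
0x4B943736FECC = 83099953594060.

83099953594060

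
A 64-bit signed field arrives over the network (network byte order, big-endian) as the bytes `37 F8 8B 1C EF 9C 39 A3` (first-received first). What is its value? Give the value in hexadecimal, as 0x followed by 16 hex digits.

0x37F88B1CEF9C39A3

In big-endian order the high byte comes first in memory.
The bytes are already most-significant first: 0x37F88B1CEF9C39A3.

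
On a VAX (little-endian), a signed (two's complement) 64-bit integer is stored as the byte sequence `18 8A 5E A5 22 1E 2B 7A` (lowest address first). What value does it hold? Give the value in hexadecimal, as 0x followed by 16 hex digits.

0x7A2B1E22A55E8A18

Little-endian stores the least-significant byte at the lowest address.
Reassemble most-significant byte first: 7A 2B 1E 22 A5 5E 8A 18 → 0x7A2B1E22A55E8A18.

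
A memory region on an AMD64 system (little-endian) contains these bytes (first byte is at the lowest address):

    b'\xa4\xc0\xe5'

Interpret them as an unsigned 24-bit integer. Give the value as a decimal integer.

In little-endian order the low byte comes first in memory.
Reassemble most-significant byte first: E5 C0 A4 → 0xE5C0A4.
0xE5C0A4 = 15057060.

15057060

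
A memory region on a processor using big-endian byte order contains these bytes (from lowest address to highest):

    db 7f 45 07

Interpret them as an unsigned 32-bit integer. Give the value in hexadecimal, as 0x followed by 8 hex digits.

0xDB7F4507

In big-endian order the high byte comes first in memory.
The bytes are already most-significant first: 0xDB7F4507.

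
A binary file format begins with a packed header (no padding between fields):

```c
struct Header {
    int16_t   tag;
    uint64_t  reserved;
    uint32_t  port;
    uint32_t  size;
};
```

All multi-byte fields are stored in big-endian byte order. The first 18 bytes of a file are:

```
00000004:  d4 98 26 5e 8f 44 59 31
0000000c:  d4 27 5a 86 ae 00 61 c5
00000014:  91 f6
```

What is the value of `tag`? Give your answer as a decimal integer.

`tag` is the first field, at byte offset 0, occupying 2 bytes.
Bytes at offsets 0..1: D4 98.
In big-endian order the high byte comes first in memory.
The bytes are already most-significant first: 0xD498.
Top bit is set, so as a signed 16-bit value this is 0xD498 − 2^16 = -11112.

-11112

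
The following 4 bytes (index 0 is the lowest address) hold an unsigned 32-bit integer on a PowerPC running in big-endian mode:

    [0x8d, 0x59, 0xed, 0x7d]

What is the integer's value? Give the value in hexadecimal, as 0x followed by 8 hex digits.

Big-endian: lowest address holds the most-significant byte.
The bytes are already most-significant first: 0x8D59ED7D.

0x8D59ED7D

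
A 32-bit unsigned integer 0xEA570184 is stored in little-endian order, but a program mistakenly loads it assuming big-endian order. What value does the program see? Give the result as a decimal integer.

Stored little-endian, the bytes at ascending addresses are 84 01 57 EA.
Read back as big-endian, the last byte is least significant, giving 0x840157EA.
0x840157EA = 2214680554.

2214680554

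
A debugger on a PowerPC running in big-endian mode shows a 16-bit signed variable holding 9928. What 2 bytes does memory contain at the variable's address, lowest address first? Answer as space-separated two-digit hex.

9928 in hexadecimal, padded to 16 bits, is 0x26C8.
Split into bytes (most-significant first): 26 C8.
Big-endian: lowest address holds the most-significant byte.
So the memory order matches the most-significant-first order: 26 C8.

26 C8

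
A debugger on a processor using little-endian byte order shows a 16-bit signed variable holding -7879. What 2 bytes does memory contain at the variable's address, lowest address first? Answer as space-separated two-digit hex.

Two's complement of -7879 in 16 bits: 7879 = 0x1EC7; invert → 0xE138; add 1 → 0xE139.
Split into bytes (most-significant first): E1 39.
Little-endian: lowest address holds the least-significant byte.
So at ascending addresses the bytes are 39 E1.

39 E1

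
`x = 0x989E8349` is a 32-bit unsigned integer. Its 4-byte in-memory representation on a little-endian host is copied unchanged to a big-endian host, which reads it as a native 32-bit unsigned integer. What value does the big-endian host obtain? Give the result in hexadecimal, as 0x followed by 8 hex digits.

Stored little-endian, the bytes at ascending addresses are 49 83 9E 98.
Read back as big-endian, the last byte is least significant, giving 0x49839E98.

0x49839E98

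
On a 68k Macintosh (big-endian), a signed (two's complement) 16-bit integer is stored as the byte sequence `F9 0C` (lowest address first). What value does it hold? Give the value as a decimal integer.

-1780

In big-endian order the high byte comes first in memory.
The bytes are already most-significant first: 0xF90C.
Top bit is set, so as a signed 16-bit value this is 0xF90C − 2^16 = -1780.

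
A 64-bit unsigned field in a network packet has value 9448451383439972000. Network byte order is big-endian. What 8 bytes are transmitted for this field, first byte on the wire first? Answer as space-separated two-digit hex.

83 1F A4 79 23 7C D6 A0

9448451383439972000 in hexadecimal, padded to 64 bits, is 0x831FA479237CD6A0.
Split into bytes (most-significant first): 83 1F A4 79 23 7C D6 A0.
Big-endian: lowest address holds the most-significant byte.
So the memory order matches the most-significant-first order: 83 1F A4 79 23 7C D6 A0.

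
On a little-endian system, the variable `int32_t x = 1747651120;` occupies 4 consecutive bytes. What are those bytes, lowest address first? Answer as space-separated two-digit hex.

30 0A 2B 68

1747651120 in hexadecimal, padded to 32 bits, is 0x682B0A30.
Split into bytes (most-significant first): 68 2B 0A 30.
Little-endian: lowest address holds the least-significant byte.
So at ascending addresses the bytes are 30 0A 2B 68.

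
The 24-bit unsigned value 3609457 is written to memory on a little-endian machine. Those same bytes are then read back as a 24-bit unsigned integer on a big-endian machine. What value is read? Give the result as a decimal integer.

7410487

3609457 in 24-bit hexadecimal is 0x371371.
Stored little-endian, the bytes at ascending addresses are 71 13 37.
Read back as big-endian, the last byte is least significant, giving 0x711337.
0x711337 = 7410487.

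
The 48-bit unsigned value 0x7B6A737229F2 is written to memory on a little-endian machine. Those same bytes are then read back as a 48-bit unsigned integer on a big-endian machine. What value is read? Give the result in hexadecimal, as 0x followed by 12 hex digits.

Stored little-endian, the bytes at ascending addresses are F2 29 72 73 6A 7B.
Read back as big-endian, the last byte is least significant, giving 0xF22972736A7B.

0xF22972736A7B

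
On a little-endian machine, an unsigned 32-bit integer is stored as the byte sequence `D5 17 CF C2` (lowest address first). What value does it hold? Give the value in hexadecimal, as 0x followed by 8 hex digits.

0xC2CF17D5

Little-endian stores the least-significant byte at the lowest address.
Reassemble most-significant byte first: C2 CF 17 D5 → 0xC2CF17D5.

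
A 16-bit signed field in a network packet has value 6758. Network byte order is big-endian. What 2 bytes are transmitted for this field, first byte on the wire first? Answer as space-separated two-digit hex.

6758 in hexadecimal, padded to 16 bits, is 0x1A66.
Split into bytes (most-significant first): 1A 66.
Big-endian: lowest address holds the most-significant byte.
So the memory order matches the most-significant-first order: 1A 66.

1A 66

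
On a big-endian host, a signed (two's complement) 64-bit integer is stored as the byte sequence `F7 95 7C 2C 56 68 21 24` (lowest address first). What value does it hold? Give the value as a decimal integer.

In big-endian order the high byte comes first in memory.
The bytes are already most-significant first: 0xF7957C2C56682124.
Top bit is set, so as a signed 64-bit value this is 0xF7957C2C56682124 − 2^64 = -606442044941393628.

-606442044941393628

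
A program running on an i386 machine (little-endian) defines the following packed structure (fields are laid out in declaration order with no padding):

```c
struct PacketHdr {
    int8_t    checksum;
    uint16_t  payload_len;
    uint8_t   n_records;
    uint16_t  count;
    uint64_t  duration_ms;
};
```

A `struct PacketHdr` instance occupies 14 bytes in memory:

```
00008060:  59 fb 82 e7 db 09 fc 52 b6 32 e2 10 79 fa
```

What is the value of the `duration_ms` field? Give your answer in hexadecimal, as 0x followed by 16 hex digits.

0xFA7910E232B652FC

`duration_ms` follows `checksum` (1 B), `payload_len` (2 B), `n_records` (1 B), `count` (2 B), so it starts at offset 1 + 2 + 1 + 2 = 6 and occupies 8 bytes.
Bytes at offsets 6..13: FC 52 B6 32 E2 10 79 FA.
Little-endian stores the least-significant byte at the lowest address.
Reassemble most-significant byte first: FA 79 10 E2 32 B6 52 FC → 0xFA7910E232B652FC.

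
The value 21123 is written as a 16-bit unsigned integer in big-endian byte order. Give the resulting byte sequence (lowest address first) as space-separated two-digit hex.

21123 in hexadecimal, padded to 16 bits, is 0x5283.
Split into bytes (most-significant first): 52 83.
Big-endian stores the most-significant byte at the lowest address.
So the memory order matches the most-significant-first order: 52 83.

52 83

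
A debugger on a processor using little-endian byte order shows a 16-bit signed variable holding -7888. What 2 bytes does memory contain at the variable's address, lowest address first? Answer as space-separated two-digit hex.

30 E1

Two's complement of -7888 in 16 bits: 7888 = 0x1ED0; invert → 0xE12F; add 1 → 0xE130.
Split into bytes (most-significant first): E1 30.
In little-endian order the low byte comes first in memory.
So at ascending addresses the bytes are 30 E1.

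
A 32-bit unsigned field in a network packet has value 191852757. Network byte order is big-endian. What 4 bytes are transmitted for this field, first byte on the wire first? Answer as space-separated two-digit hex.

191852757 in hexadecimal, padded to 32 bits, is 0x0B6F70D5.
Split into bytes (most-significant first): 0B 6F 70 D5.
In big-endian order the high byte comes first in memory.
So the memory order matches the most-significant-first order: 0B 6F 70 D5.

0B 6F 70 D5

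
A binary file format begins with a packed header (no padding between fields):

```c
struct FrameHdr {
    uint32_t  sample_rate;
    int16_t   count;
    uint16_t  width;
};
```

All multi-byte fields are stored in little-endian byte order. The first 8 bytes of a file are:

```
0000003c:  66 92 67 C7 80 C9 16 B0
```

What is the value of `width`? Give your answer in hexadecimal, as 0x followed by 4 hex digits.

0xB016

`width` follows `sample_rate` (4 B), `count` (2 B), so it starts at offset 4 + 2 = 6 and occupies 2 bytes.
Bytes at offsets 6..7: 16 B0.
In little-endian order the low byte comes first in memory.
Reassemble most-significant byte first: B0 16 → 0xB016.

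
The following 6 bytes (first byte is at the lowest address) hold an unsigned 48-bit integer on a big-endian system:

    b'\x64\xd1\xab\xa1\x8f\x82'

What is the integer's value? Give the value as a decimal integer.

110851690434434

In big-endian order the high byte comes first in memory.
The bytes are already most-significant first: 0x64D1ABA18F82.
0x64D1ABA18F82 = 110851690434434.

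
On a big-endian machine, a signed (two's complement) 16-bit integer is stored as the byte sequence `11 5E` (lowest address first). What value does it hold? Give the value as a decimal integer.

Big-endian: lowest address holds the most-significant byte.
The bytes are already most-significant first: 0x115E.
0x115E = 4446.

4446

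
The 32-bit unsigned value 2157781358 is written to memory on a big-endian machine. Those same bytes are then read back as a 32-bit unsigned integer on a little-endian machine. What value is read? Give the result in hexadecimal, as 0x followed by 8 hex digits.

2157781358 in 32-bit hexadecimal is 0x809D216E.
Stored big-endian, the bytes at ascending addresses are 80 9D 21 6E.
Read back as little-endian, the first byte is least significant, giving 0x6E219D80.

0x6E219D80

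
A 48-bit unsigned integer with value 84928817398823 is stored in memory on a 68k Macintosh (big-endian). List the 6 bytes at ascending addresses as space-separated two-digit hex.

84928817398823 in hexadecimal, padded to 48 bits, is 0x4D3E07FE0427.
Split into bytes (most-significant first): 4D 3E 07 FE 04 27.
Big-endian stores the most-significant byte at the lowest address.
So the memory order matches the most-significant-first order: 4D 3E 07 FE 04 27.

4D 3E 07 FE 04 27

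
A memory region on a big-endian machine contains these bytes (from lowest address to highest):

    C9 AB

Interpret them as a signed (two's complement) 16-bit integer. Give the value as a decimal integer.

-13909

Big-endian: lowest address holds the most-significant byte.
The bytes are already most-significant first: 0xC9AB.
Top bit is set, so as a signed 16-bit value this is 0xC9AB − 2^16 = -13909.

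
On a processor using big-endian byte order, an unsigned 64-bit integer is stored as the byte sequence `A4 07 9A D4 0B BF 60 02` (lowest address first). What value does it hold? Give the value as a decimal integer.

Big-endian: lowest address holds the most-significant byte.
The bytes are already most-significant first: 0xA4079AD40BBF6002.
0xA4079AD40BBF6002 = 11819585982577991682.

11819585982577991682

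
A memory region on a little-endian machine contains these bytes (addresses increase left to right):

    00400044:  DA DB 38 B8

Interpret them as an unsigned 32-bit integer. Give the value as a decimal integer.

3090734042

Little-endian: lowest address holds the least-significant byte.
Reassemble most-significant byte first: B8 38 DB DA → 0xB838DBDA.
0xB838DBDA = 3090734042.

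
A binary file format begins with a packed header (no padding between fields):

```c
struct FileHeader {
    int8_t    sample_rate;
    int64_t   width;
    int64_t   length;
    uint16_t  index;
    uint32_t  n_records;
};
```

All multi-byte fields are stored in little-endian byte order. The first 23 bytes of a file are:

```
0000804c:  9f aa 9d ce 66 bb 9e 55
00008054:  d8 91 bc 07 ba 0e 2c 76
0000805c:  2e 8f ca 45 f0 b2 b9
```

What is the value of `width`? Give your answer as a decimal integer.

`width` follows `sample_rate` (1 byte), so it starts at byte offset 1 and occupies 8 bytes.
Bytes at offsets 1..8: AA 9D CE 66 BB 9E 55 D8.
In little-endian order the low byte comes first in memory.
Reassemble most-significant byte first: D8 55 9E BB 66 CE 9D AA → 0xD8559EBB66CE9DAA.
Top bit is set, so as a signed 64-bit value this is 0xD8559EBB66CE9DAA − 2^64 = -2858203860775821910.

-2858203860775821910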